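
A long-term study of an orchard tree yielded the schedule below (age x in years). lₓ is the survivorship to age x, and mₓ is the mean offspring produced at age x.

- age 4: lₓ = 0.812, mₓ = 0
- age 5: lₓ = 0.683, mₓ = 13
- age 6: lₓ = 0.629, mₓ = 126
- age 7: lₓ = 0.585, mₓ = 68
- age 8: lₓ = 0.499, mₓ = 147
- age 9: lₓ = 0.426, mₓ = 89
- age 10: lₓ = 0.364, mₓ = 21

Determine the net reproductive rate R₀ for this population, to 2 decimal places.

R₀ = Σ lₓ mₓ:
  age 4: 0.812 × 0 = 0.0000
  age 5: 0.683 × 13 = 8.8790
  age 6: 0.629 × 126 = 79.2540
  age 7: 0.585 × 68 = 39.7800
  age 8: 0.499 × 147 = 73.3530
  age 9: 0.426 × 89 = 37.9140
  age 10: 0.364 × 21 = 7.6440
R₀ = 0.0000 + 8.8790 + 79.2540 + 39.7800 + 73.3530 + 37.9140 + 7.6440 = 246.8240

246.82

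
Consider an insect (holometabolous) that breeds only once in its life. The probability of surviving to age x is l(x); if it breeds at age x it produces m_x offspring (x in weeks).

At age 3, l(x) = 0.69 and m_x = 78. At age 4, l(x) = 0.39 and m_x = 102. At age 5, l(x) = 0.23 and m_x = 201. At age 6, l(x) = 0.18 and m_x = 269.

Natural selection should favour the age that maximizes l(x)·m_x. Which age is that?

Expected offspring if breeding at age x = l(x) × m_x:
  age 3: 0.69 × 78 = 53.820
  age 4: 0.39 × 102 = 39.780
  age 5: 0.23 × 201 = 46.230
  age 6: 0.18 × 269 = 48.420
Maximum at age 3 (53.820).

3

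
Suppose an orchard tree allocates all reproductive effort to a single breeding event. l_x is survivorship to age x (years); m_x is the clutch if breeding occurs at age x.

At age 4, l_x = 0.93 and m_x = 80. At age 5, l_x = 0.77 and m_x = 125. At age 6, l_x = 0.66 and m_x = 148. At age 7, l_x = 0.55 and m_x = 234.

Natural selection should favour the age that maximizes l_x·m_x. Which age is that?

7

Expected offspring if breeding at age x = l_x × m_x:
  age 4: 0.93 × 80 = 74.400
  age 5: 0.77 × 125 = 96.250
  age 6: 0.66 × 148 = 97.680
  age 7: 0.55 × 234 = 128.700
Maximum at age 7 (128.700).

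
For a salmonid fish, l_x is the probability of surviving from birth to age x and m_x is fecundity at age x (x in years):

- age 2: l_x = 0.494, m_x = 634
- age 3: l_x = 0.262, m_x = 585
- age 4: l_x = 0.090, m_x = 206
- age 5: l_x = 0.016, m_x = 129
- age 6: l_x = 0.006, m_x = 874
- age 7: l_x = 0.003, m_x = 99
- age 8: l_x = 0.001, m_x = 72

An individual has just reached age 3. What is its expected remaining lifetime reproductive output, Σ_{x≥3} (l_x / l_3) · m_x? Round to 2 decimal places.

l_3 = 0.262. Conditional survival from age 3 to x is l_x / l_3.
  x=3: (0.262/0.262) × 585 = 585.0000
  x=4: (0.090/0.262) × 206 = 70.7634
  x=5: (0.016/0.262) × 129 = 7.8779
  x=6: (0.006/0.262) × 874 = 20.0153
  x=7: (0.003/0.262) × 99 = 1.1336
  x=8: (0.001/0.262) × 72 = 0.2748
Sum = 585.0000 + 70.7634 + 7.8779 + 20.0153 + 1.1336 + 0.2748 = 685.0649

685.06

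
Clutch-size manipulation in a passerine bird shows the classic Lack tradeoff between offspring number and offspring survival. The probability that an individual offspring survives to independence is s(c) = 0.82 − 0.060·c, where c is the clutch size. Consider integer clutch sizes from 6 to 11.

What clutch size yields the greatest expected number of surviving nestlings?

7

Expected surviving nestlings = c × s(c):
  c=6: 6 × 0.460 = 2.760
  c=7: 7 × 0.400 = 2.800
  c=8: 8 × 0.340 = 2.720
  c=9: 9 × 0.280 = 2.520
  c=10: 10 × 0.220 = 2.200
  c=11: 11 × 0.160 = 1.760
Maximum at c = 7 (2.800 surviving nestlings).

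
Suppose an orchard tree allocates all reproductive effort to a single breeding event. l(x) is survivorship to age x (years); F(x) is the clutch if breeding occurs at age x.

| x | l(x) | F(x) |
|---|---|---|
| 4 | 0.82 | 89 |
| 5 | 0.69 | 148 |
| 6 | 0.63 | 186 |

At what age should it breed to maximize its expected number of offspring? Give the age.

6

Expected offspring if breeding at age x = l(x) × F(x):
  age 4: 0.82 × 89 = 72.980
  age 5: 0.69 × 148 = 102.120
  age 6: 0.63 × 186 = 117.180
Maximum at age 6 (117.180).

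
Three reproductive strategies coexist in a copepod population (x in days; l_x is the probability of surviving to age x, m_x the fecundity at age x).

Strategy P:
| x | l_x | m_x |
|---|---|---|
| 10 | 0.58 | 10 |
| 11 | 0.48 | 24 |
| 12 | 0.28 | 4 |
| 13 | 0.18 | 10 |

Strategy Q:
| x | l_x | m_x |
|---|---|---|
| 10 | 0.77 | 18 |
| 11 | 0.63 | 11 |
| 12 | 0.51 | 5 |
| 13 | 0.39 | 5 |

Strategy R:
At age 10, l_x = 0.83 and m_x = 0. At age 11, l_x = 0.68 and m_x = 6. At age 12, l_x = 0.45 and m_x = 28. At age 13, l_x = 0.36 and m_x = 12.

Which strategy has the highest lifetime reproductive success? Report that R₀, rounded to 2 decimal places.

Strategy P: R₀ = 0.58×10 + 0.48×24 + 0.28×4 + 0.18×10 = 20.2400
Strategy Q: R₀ = 0.77×18 + 0.63×11 + 0.51×5 + 0.39×5 = 25.2900
Strategy R: R₀ = 0.83×0 + 0.68×6 + 0.45×28 + 0.36×12 = 21.0000
Highest R₀: strategy Q with 25.2900.

25.29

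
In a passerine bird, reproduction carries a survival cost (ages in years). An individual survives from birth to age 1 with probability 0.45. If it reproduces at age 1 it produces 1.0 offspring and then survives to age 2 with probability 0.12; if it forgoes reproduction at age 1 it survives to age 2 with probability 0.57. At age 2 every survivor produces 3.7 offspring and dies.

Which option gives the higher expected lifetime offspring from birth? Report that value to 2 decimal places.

breed at age 1: R₀ = 0.45 × (1.0 + 0.12 × 3.7) = 0.45 × 1.4440 = 0.6498
delay to age 2: R₀ = 0.45 × (0.57 × 3.7) = 0.45 × 2.1090 = 0.9491
Higher: delay to age 2 (0.9491).

0.95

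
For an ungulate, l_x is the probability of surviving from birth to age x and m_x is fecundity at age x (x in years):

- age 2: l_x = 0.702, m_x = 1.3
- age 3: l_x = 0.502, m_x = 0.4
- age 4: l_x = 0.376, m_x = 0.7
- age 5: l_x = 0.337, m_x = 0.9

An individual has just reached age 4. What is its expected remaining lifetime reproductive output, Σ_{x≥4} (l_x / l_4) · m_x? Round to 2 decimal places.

l_4 = 0.376. Conditional survival from age 4 to x is l_x / l_4.
  x=4: (0.376/0.376) × 0.7 = 0.7000
  x=5: (0.337/0.376) × 0.9 = 0.8066
Sum = 0.7000 + 0.8066 = 1.5066

1.51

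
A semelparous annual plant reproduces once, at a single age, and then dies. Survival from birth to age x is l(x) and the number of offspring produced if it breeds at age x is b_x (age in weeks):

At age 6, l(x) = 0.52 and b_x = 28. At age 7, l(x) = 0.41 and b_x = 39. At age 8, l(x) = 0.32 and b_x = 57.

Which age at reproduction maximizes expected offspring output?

8

Expected offspring if breeding at age x = l(x) × b_x:
  age 6: 0.52 × 28 = 14.560
  age 7: 0.41 × 39 = 15.990
  age 8: 0.32 × 57 = 18.240
Maximum at age 8 (18.240).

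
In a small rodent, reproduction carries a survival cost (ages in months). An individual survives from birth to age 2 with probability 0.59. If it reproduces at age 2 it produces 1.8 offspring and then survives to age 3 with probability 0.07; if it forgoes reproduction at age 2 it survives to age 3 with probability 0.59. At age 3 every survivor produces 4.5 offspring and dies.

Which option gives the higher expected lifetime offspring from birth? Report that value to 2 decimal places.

1.57

breed at age 2: R₀ = 0.59 × (1.8 + 0.07 × 4.5) = 0.59 × 2.1150 = 1.2479
delay to age 3: R₀ = 0.59 × (0.59 × 4.5) = 0.59 × 2.6550 = 1.5664
Higher: delay to age 3 (1.5664).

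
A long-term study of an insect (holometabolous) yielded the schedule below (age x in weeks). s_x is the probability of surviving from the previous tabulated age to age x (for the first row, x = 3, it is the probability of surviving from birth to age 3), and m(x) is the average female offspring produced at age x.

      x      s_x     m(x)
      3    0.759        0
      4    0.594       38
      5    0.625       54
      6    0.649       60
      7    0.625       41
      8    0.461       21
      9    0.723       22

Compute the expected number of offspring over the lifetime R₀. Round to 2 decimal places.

49.95

Survivorship from birth: l_x = s_3·s_4·…·s_x.
  l_3 = 0.75900
  l_4 = 0.45085
  l_5 = 0.28178
  l_6 = 0.18287
  l_7 = 0.11430
  l_8 = 0.05269
  l_9 = 0.03810
R₀ = Σ l_x m(x):
  age 3: 0.75900 × 0 = 0.0000
  age 4: 0.45085 × 38 = 17.1323
  age 5: 0.28178 × 54 = 15.2161
  age 6: 0.18287 × 60 = 10.9722
  age 7: 0.11430 × 41 = 4.6863
  age 8: 0.05269 × 21 = 1.1065
  age 9: 0.03810 × 22 = 0.8382
R₀ = 0.0000 + 17.1323 + 15.2161 + 10.9722 + 4.6863 + 1.1065 + 0.8382 = 49.9516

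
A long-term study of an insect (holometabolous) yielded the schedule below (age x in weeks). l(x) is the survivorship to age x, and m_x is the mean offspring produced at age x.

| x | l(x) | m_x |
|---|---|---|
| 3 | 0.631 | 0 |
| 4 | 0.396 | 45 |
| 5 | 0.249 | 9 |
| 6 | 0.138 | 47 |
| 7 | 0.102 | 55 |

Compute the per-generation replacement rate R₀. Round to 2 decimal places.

R₀ = Σ l(x) m_x:
  age 3: 0.631 × 0 = 0.0000
  age 4: 0.396 × 45 = 17.8200
  age 5: 0.249 × 9 = 2.2410
  age 6: 0.138 × 47 = 6.4860
  age 7: 0.102 × 55 = 5.6100
R₀ = 0.0000 + 17.8200 + 2.2410 + 6.4860 + 5.6100 = 32.1570

32.16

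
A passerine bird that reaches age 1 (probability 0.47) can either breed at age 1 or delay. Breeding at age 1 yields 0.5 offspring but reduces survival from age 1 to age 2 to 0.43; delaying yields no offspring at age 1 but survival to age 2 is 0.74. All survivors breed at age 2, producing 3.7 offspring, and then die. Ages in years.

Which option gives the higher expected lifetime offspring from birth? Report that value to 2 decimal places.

breed at age 1: R₀ = 0.47 × (0.5 + 0.43 × 3.7) = 0.47 × 2.0910 = 0.9828
delay to age 2: R₀ = 0.47 × (0.74 × 3.7) = 0.47 × 2.7380 = 1.2869
Higher: delay to age 2 (1.2869).

1.29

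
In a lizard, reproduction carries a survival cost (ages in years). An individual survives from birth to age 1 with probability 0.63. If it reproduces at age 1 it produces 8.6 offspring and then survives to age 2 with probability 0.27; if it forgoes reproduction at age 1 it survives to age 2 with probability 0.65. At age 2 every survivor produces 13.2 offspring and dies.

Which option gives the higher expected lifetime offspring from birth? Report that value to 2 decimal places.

7.66

breed at age 1: R₀ = 0.63 × (8.6 + 0.27 × 13.2) = 0.63 × 12.1640 = 7.6633
delay to age 2: R₀ = 0.63 × (0.65 × 13.2) = 0.63 × 8.5800 = 5.4054
Higher: breed at age 1 (7.6633).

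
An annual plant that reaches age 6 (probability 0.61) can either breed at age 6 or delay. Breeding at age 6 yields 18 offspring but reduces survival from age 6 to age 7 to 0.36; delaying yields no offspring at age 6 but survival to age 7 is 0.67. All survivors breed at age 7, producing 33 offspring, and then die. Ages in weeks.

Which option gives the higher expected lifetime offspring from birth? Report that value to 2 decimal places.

breed at age 6: R₀ = 0.61 × (18 + 0.36 × 33) = 0.61 × 29.8800 = 18.2268
delay to age 7: R₀ = 0.61 × (0.67 × 33) = 0.61 × 22.1100 = 13.4871
Higher: breed at age 6 (18.2268).

18.23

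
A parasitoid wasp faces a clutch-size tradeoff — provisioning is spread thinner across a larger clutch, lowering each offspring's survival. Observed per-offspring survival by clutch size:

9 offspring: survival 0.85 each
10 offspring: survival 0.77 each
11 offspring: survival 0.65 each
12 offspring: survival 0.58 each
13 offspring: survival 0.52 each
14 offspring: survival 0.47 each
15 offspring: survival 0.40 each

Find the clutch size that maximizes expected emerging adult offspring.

Expected emerging adult offspring = c × s(c):
  c=9: 9 × 0.85 = 7.650
  c=10: 10 × 0.77 = 7.700
  c=11: 11 × 0.65 = 7.150
  c=12: 12 × 0.58 = 6.960
  c=13: 13 × 0.52 = 6.760
  c=14: 14 × 0.47 = 6.580
  c=15: 15 × 0.40 = 6.000
Maximum at c = 10 (7.700 emerging adult offspring).

10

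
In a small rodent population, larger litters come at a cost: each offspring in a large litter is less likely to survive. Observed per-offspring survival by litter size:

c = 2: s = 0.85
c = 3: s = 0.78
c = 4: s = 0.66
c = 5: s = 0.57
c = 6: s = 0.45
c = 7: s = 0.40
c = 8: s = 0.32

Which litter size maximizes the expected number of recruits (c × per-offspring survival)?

5

Expected recruits = c × s(c):
  c=2: 2 × 0.85 = 1.700
  c=3: 3 × 0.78 = 2.340
  c=4: 4 × 0.66 = 2.640
  c=5: 5 × 0.57 = 2.850
  c=6: 6 × 0.45 = 2.700
  c=7: 7 × 0.40 = 2.800
  c=8: 8 × 0.32 = 2.560
Maximum at c = 5 (2.850 recruits).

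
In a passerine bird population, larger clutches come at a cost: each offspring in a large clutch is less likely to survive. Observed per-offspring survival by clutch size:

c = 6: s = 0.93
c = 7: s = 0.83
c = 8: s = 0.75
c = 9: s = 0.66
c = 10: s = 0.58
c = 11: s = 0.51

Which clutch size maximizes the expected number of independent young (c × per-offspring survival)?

8

Expected independent young = c × s(c):
  c=6: 6 × 0.93 = 5.580
  c=7: 7 × 0.83 = 5.810
  c=8: 8 × 0.75 = 6.000
  c=9: 9 × 0.66 = 5.940
  c=10: 10 × 0.58 = 5.800
  c=11: 11 × 0.51 = 5.610
Maximum at c = 8 (6.000 independent young).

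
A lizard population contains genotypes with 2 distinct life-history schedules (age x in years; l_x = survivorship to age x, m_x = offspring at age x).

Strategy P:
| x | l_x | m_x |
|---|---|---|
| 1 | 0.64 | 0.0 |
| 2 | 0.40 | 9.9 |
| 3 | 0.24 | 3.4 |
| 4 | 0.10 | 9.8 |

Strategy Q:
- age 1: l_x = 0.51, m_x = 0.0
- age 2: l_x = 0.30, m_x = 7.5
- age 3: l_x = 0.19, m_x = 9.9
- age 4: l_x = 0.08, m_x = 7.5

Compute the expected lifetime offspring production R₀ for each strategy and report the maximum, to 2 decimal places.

5.76

Strategy P: R₀ = 0.64×0.0 + 0.40×9.9 + 0.24×3.4 + 0.10×9.8 = 5.7560
Strategy Q: R₀ = 0.51×0.0 + 0.30×7.5 + 0.19×9.9 + 0.08×7.5 = 4.7310
Highest R₀: strategy P with 5.7560.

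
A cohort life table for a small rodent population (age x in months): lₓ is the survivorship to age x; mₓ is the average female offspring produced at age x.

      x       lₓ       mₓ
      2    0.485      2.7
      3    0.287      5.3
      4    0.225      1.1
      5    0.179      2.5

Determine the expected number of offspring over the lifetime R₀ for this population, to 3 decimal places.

R₀ = Σ lₓ mₓ:
  age 2: 0.485 × 2.7 = 1.3095
  age 3: 0.287 × 5.3 = 1.5211
  age 4: 0.225 × 1.1 = 0.2475
  age 5: 0.179 × 2.5 = 0.4475
R₀ = 1.3095 + 1.5211 + 0.2475 + 0.4475 = 3.5256

3.526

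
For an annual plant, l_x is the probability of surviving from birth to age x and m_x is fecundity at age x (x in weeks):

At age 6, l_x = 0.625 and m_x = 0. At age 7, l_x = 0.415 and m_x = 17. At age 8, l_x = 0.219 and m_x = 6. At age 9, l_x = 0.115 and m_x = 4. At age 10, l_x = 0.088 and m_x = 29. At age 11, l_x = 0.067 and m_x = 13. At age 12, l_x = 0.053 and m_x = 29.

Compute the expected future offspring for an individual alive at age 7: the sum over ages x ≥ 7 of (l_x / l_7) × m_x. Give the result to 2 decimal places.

33.23

l_7 = 0.415. Conditional survival from age 7 to x is l_x / l_7.
  x=7: (0.415/0.415) × 17 = 17.0000
  x=8: (0.219/0.415) × 6 = 3.1663
  x=9: (0.115/0.415) × 4 = 1.1084
  x=10: (0.088/0.415) × 29 = 6.1494
  x=11: (0.067/0.415) × 13 = 2.0988
  x=12: (0.053/0.415) × 29 = 3.7036
Sum = 17.0000 + 3.1663 + 1.1084 + 6.1494 + 2.0988 + 3.7036 = 33.2265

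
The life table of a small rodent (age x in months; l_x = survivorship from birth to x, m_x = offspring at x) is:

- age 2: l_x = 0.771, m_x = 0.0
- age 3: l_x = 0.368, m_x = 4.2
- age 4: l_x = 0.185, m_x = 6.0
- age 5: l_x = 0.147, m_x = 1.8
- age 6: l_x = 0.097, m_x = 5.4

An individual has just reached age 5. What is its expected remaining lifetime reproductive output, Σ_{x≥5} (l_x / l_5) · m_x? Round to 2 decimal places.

5.36

l_5 = 0.147. Conditional survival from age 5 to x is l_x / l_5.
  x=5: (0.147/0.147) × 1.8 = 1.8000
  x=6: (0.097/0.147) × 5.4 = 3.5633
Sum = 1.8000 + 3.5633 = 5.3633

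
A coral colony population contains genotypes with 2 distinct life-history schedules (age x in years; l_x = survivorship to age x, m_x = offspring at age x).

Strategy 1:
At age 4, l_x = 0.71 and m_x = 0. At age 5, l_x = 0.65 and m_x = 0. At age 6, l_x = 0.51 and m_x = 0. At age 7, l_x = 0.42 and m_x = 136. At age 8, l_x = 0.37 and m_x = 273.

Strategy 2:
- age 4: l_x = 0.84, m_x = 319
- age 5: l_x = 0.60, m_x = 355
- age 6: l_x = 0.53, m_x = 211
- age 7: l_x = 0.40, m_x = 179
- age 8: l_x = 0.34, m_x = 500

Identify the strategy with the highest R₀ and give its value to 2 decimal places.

Strategy 1: R₀ = 0.71×0 + 0.65×0 + 0.51×0 + 0.42×136 + 0.37×273 = 158.1300
Strategy 2: R₀ = 0.84×319 + 0.60×355 + 0.53×211 + 0.40×179 + 0.34×500 = 834.3900
Highest R₀: strategy 2 with 834.3900.

834.39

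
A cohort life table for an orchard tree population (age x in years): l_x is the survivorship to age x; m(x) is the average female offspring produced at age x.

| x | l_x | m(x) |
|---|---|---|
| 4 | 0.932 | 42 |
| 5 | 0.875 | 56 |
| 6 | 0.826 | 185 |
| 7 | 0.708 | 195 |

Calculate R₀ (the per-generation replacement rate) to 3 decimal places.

379.014

R₀ = Σ l_x m(x):
  age 4: 0.932 × 42 = 39.1440
  age 5: 0.875 × 56 = 49.0000
  age 6: 0.826 × 185 = 152.8100
  age 7: 0.708 × 195 = 138.0600
R₀ = 39.1440 + 49.0000 + 152.8100 + 138.0600 = 379.0140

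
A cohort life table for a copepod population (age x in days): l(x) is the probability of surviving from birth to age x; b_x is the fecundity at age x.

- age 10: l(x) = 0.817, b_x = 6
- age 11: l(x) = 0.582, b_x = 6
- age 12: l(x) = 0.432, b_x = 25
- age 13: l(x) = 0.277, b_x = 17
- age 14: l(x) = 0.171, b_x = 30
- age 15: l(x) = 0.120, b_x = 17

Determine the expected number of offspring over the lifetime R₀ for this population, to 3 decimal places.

31.073

R₀ = Σ l(x) b_x:
  age 10: 0.817 × 6 = 4.9020
  age 11: 0.582 × 6 = 3.4920
  age 12: 0.432 × 25 = 10.8000
  age 13: 0.277 × 17 = 4.7090
  age 14: 0.171 × 30 = 5.1300
  age 15: 0.120 × 17 = 2.0400
R₀ = 4.9020 + 3.4920 + 10.8000 + 4.7090 + 5.1300 + 2.0400 = 31.0730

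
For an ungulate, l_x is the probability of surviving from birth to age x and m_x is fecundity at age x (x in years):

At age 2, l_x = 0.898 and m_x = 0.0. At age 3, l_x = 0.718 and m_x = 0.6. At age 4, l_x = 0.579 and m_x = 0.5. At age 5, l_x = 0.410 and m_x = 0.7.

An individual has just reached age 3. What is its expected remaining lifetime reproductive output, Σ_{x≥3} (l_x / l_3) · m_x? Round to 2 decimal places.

1.40

l_3 = 0.718. Conditional survival from age 3 to x is l_x / l_3.
  x=3: (0.718/0.718) × 0.6 = 0.6000
  x=4: (0.579/0.718) × 0.5 = 0.4032
  x=5: (0.410/0.718) × 0.7 = 0.3997
Sum = 0.6000 + 0.4032 + 0.3997 = 1.4029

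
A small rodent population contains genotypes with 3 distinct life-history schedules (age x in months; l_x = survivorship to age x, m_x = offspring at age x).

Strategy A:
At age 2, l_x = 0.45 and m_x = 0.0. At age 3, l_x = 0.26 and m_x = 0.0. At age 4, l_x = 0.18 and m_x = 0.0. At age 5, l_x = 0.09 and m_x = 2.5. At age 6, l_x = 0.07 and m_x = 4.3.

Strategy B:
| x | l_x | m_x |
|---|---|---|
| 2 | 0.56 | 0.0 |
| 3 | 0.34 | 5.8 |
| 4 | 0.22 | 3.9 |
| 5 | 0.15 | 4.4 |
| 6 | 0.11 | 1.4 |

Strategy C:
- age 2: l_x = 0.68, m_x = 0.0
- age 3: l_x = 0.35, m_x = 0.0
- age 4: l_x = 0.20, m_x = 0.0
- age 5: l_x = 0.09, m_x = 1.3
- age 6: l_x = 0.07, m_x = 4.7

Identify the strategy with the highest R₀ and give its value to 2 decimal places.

Strategy A: R₀ = 0.45×0.0 + 0.26×0.0 + 0.18×0.0 + 0.09×2.5 + 0.07×4.3 = 0.5260
Strategy B: R₀ = 0.56×0.0 + 0.34×5.8 + 0.22×3.9 + 0.15×4.4 + 0.11×1.4 = 3.6440
Strategy C: R₀ = 0.68×0.0 + 0.35×0.0 + 0.20×0.0 + 0.09×1.3 + 0.07×4.7 = 0.4460
Highest R₀: strategy B with 3.6440.

3.64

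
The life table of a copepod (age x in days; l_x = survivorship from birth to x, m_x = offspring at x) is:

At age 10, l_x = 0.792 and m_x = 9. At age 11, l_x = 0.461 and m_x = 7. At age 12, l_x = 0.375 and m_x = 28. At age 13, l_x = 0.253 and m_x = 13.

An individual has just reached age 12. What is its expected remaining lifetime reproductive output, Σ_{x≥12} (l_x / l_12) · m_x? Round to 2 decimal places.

36.77

l_12 = 0.375. Conditional survival from age 12 to x is l_x / l_12.
  x=12: (0.375/0.375) × 28 = 28.0000
  x=13: (0.253/0.375) × 13 = 8.7707
Sum = 28.0000 + 8.7707 = 36.7707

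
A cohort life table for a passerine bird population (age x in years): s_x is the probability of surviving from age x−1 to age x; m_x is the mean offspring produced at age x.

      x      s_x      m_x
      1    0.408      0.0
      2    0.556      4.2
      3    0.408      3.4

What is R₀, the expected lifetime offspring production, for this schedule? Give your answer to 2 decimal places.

Survivorship from birth: l_x = s_1·s_2·…·s_x.
  l_1 = 0.40800
  l_2 = 0.22685
  l_3 = 0.09255
R₀ = Σ l_x m_x:
  age 1: 0.40800 × 0.0 = 0.0000
  age 2: 0.22685 × 4.2 = 0.9528
  age 3: 0.09255 × 3.4 = 0.3147
R₀ = 0.0000 + 0.9528 + 0.3147 = 1.2674

1.27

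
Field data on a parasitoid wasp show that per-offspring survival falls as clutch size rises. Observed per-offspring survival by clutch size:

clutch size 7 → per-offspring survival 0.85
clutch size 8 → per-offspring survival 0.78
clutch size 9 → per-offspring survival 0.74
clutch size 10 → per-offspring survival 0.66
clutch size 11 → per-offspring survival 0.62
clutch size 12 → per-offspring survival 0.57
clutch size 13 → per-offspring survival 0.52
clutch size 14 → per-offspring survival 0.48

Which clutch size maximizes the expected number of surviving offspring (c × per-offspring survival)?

12

Expected surviving offspring = c × s(c):
  c=7: 7 × 0.85 = 5.950
  c=8: 8 × 0.78 = 6.240
  c=9: 9 × 0.74 = 6.660
  c=10: 10 × 0.66 = 6.600
  c=11: 11 × 0.62 = 6.820
  c=12: 12 × 0.57 = 6.840
  c=13: 13 × 0.52 = 6.760
  c=14: 14 × 0.48 = 6.720
Maximum at c = 12 (6.840 surviving offspring).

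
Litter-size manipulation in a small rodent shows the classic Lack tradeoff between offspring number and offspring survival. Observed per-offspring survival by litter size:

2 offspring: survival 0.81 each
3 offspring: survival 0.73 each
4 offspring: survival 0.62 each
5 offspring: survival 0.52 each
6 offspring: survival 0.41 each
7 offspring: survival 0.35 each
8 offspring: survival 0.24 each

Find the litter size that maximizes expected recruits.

Expected recruits = c × s(c):
  c=2: 2 × 0.81 = 1.620
  c=3: 3 × 0.73 = 2.190
  c=4: 4 × 0.62 = 2.480
  c=5: 5 × 0.52 = 2.600
  c=6: 6 × 0.41 = 2.460
  c=7: 7 × 0.35 = 2.450
  c=8: 8 × 0.24 = 1.920
Maximum at c = 5 (2.600 recruits).

5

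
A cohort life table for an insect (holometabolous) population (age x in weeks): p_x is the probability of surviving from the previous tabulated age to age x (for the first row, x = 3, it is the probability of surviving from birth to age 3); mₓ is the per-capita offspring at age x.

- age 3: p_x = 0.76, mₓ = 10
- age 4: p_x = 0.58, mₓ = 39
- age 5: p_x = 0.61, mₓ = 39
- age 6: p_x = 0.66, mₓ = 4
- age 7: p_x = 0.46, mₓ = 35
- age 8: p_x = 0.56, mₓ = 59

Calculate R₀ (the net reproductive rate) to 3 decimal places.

Survivorship from birth: l_x = p_3·p_4·…·p_x.
  l_3 = 0.76000
  l_4 = 0.44080
  l_5 = 0.26889
  l_6 = 0.17747
  l_7 = 0.08163
  l_8 = 0.04572
R₀ = Σ l_x mₓ:
  age 3: 0.76000 × 10 = 7.6000
  age 4: 0.44080 × 39 = 17.1912
  age 5: 0.26889 × 39 = 10.4867
  age 6: 0.17747 × 4 = 0.7099
  age 7: 0.08163 × 35 = 2.8570
  age 8: 0.04572 × 59 = 2.6975
R₀ = 7.6000 + 17.1912 + 10.4867 + 0.7099 + 2.8570 + 2.6975 = 41.5423

41.542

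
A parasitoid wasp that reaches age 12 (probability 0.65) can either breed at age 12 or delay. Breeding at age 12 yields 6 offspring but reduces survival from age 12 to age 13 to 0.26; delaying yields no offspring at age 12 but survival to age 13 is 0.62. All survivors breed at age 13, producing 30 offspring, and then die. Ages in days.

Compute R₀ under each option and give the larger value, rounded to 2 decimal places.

breed at age 12: R₀ = 0.65 × (6 + 0.26 × 30) = 0.65 × 13.8000 = 8.9700
delay to age 13: R₀ = 0.65 × (0.62 × 30) = 0.65 × 18.6000 = 12.0900
Higher: delay to age 13 (12.0900).

12.09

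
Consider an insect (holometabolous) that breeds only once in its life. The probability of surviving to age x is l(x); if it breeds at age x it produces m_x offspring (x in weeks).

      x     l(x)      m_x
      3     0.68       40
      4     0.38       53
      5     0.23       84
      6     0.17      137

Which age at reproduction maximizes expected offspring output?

3

Expected offspring if breeding at age x = l(x) × m_x:
  age 3: 0.68 × 40 = 27.200
  age 4: 0.38 × 53 = 20.140
  age 5: 0.23 × 84 = 19.320
  age 6: 0.17 × 137 = 23.290
Maximum at age 3 (27.200).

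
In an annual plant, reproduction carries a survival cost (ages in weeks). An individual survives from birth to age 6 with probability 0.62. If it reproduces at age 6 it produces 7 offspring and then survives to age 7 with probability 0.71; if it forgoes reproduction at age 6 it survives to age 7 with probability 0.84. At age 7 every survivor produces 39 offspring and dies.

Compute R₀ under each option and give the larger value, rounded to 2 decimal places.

breed at age 6: R₀ = 0.62 × (7 + 0.71 × 39) = 0.62 × 34.6900 = 21.5078
delay to age 7: R₀ = 0.62 × (0.84 × 39) = 0.62 × 32.7600 = 20.3112
Higher: breed at age 6 (21.5078).

21.51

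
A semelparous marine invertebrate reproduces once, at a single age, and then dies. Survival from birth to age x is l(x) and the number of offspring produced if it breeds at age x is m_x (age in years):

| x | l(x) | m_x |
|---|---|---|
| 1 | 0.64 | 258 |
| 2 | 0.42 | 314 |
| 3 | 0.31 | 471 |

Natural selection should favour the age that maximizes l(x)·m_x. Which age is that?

Expected offspring if breeding at age x = l(x) × m_x:
  age 1: 0.64 × 258 = 165.120
  age 2: 0.42 × 314 = 131.880
  age 3: 0.31 × 471 = 146.010
Maximum at age 1 (165.120).

1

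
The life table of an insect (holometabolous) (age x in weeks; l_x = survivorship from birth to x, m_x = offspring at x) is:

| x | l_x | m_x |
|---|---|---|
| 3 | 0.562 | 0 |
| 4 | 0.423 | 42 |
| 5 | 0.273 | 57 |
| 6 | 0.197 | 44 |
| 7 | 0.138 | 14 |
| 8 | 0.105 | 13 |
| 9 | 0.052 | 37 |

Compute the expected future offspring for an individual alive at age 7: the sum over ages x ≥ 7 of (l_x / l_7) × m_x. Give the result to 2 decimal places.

l_7 = 0.138. Conditional survival from age 7 to x is l_x / l_7.
  x=7: (0.138/0.138) × 14 = 14.0000
  x=8: (0.105/0.138) × 13 = 9.8913
  x=9: (0.052/0.138) × 37 = 13.9420
Sum = 14.0000 + 9.8913 + 13.9420 = 37.8333

37.83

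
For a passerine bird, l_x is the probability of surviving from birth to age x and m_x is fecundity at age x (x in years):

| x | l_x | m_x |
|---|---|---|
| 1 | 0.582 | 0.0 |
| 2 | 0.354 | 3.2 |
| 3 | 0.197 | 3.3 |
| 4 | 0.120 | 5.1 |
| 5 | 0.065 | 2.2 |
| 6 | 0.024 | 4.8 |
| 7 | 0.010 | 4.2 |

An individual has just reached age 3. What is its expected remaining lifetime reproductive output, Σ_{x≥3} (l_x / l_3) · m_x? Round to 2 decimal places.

l_3 = 0.197. Conditional survival from age 3 to x is l_x / l_3.
  x=3: (0.197/0.197) × 3.3 = 3.3000
  x=4: (0.120/0.197) × 5.1 = 3.1066
  x=5: (0.065/0.197) × 2.2 = 0.7259
  x=6: (0.024/0.197) × 4.8 = 0.5848
  x=7: (0.010/0.197) × 4.2 = 0.2132
Sum = 3.3000 + 3.1066 + 0.7259 + 0.5848 + 0.2132 = 7.9305

7.93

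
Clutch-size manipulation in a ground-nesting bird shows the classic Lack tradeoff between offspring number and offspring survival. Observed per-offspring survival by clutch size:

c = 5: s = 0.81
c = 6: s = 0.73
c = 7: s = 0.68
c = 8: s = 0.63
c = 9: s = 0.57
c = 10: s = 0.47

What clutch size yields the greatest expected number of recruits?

9

Expected recruits = c × s(c):
  c=5: 5 × 0.81 = 4.050
  c=6: 6 × 0.73 = 4.380
  c=7: 7 × 0.68 = 4.760
  c=8: 8 × 0.63 = 5.040
  c=9: 9 × 0.57 = 5.130
  c=10: 10 × 0.47 = 4.700
Maximum at c = 9 (5.130 recruits).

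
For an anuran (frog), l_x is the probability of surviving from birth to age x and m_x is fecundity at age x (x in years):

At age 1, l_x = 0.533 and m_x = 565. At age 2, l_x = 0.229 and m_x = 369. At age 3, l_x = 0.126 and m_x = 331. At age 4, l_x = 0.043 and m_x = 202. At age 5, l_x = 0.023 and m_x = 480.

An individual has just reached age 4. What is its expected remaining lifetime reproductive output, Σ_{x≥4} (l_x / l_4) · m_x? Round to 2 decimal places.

458.74

l_4 = 0.043. Conditional survival from age 4 to x is l_x / l_4.
  x=4: (0.043/0.043) × 202 = 202.0000
  x=5: (0.023/0.043) × 480 = 256.7442
Sum = 202.0000 + 256.7442 = 458.7442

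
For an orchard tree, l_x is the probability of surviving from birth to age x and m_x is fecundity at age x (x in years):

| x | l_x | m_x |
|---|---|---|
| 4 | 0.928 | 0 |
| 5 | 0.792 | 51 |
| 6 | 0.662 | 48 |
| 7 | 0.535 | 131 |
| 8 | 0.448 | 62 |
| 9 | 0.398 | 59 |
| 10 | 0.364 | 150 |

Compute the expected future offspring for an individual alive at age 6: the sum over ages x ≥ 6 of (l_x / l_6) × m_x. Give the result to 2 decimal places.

313.77

l_6 = 0.662. Conditional survival from age 6 to x is l_x / l_6.
  x=6: (0.662/0.662) × 48 = 48.0000
  x=7: (0.535/0.662) × 131 = 105.8686
  x=8: (0.448/0.662) × 62 = 41.9577
  x=9: (0.398/0.662) × 59 = 35.4713
  x=10: (0.364/0.662) × 150 = 82.4773
Sum = 48.0000 + 105.8686 + 41.9577 + 35.4713 + 82.4773 = 313.7749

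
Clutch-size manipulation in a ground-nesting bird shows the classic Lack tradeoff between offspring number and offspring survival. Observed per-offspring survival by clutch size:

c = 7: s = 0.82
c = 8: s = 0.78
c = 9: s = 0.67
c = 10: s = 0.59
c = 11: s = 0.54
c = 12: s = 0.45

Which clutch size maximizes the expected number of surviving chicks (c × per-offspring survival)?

Expected surviving chicks = c × s(c):
  c=7: 7 × 0.82 = 5.740
  c=8: 8 × 0.78 = 6.240
  c=9: 9 × 0.67 = 6.030
  c=10: 10 × 0.59 = 5.900
  c=11: 11 × 0.54 = 5.940
  c=12: 12 × 0.45 = 5.400
Maximum at c = 8 (6.240 surviving chicks).

8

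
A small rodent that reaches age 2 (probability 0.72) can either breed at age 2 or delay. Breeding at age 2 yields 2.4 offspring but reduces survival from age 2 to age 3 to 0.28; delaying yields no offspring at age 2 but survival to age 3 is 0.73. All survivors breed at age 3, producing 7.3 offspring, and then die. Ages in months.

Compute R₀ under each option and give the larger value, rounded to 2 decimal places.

breed at age 2: R₀ = 0.72 × (2.4 + 0.28 × 7.3) = 0.72 × 4.4440 = 3.1997
delay to age 3: R₀ = 0.72 × (0.73 × 7.3) = 0.72 × 5.3290 = 3.8369
Higher: delay to age 3 (3.8369).

3.84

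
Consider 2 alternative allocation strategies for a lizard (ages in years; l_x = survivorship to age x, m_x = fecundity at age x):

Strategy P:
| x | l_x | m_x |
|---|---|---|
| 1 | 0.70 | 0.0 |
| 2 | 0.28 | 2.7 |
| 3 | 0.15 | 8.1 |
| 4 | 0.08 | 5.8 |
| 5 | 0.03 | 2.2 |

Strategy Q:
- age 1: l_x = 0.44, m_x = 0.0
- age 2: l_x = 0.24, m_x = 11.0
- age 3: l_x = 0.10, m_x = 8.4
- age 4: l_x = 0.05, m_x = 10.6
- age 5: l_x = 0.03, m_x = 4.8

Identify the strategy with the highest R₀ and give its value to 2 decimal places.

4.15

Strategy P: R₀ = 0.70×0.0 + 0.28×2.7 + 0.15×8.1 + 0.08×5.8 + 0.03×2.2 = 2.5010
Strategy Q: R₀ = 0.44×0.0 + 0.24×11.0 + 0.10×8.4 + 0.05×10.6 + 0.03×4.8 = 4.1540
Highest R₀: strategy Q with 4.1540.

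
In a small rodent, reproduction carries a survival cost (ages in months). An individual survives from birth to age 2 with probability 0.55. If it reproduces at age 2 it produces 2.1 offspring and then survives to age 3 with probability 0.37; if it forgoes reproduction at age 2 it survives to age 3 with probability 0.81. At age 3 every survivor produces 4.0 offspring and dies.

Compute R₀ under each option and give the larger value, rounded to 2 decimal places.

breed at age 2: R₀ = 0.55 × (2.1 + 0.37 × 4.0) = 0.55 × 3.5800 = 1.9690
delay to age 3: R₀ = 0.55 × (0.81 × 4.0) = 0.55 × 3.2400 = 1.7820
Higher: breed at age 2 (1.9690).

1.97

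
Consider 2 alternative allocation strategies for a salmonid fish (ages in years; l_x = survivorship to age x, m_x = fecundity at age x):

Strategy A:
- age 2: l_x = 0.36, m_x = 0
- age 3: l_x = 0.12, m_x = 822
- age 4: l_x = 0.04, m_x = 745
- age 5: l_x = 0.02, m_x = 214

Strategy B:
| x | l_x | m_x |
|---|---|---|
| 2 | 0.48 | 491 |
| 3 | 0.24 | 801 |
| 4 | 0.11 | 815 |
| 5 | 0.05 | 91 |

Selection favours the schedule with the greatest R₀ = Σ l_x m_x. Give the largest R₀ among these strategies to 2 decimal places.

Strategy A: R₀ = 0.36×0 + 0.12×822 + 0.04×745 + 0.02×214 = 132.7200
Strategy B: R₀ = 0.48×491 + 0.24×801 + 0.11×815 + 0.05×91 = 522.1200
Highest R₀: strategy B with 522.1200.

522.12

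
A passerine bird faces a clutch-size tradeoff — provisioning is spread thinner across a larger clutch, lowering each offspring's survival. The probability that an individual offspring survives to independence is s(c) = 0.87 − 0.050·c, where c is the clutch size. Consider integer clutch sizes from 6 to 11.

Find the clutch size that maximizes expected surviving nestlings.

Expected surviving nestlings = c × s(c):
  c=6: 6 × 0.570 = 3.420
  c=7: 7 × 0.520 = 3.640
  c=8: 8 × 0.470 = 3.760
  c=9: 9 × 0.420 = 3.780
  c=10: 10 × 0.370 = 3.700
  c=11: 11 × 0.320 = 3.520
Maximum at c = 9 (3.780 surviving nestlings).

9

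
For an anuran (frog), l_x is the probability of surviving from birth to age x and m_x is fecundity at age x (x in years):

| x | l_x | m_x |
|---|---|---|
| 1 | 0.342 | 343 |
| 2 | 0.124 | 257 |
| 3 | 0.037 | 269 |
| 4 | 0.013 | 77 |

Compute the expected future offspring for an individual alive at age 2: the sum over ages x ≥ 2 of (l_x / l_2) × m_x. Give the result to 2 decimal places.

l_2 = 0.124. Conditional survival from age 2 to x is l_x / l_2.
  x=2: (0.124/0.124) × 257 = 257.0000
  x=3: (0.037/0.124) × 269 = 80.2661
  x=4: (0.013/0.124) × 77 = 8.0726
Sum = 257.0000 + 80.2661 + 8.0726 = 345.3387

345.34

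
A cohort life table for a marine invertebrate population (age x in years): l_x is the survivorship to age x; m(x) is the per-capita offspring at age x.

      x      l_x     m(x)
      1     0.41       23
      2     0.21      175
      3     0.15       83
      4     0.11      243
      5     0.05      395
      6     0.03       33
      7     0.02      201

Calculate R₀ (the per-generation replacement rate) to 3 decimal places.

110.120

R₀ = Σ l_x m(x):
  age 1: 0.41 × 23 = 9.4300
  age 2: 0.21 × 175 = 36.7500
  age 3: 0.15 × 83 = 12.4500
  age 4: 0.11 × 243 = 26.7300
  age 5: 0.05 × 395 = 19.7500
  age 6: 0.03 × 33 = 0.9900
  age 7: 0.02 × 201 = 4.0200
R₀ = 9.4300 + 36.7500 + 12.4500 + 26.7300 + 19.7500 + 0.9900 + 4.0200 = 110.1200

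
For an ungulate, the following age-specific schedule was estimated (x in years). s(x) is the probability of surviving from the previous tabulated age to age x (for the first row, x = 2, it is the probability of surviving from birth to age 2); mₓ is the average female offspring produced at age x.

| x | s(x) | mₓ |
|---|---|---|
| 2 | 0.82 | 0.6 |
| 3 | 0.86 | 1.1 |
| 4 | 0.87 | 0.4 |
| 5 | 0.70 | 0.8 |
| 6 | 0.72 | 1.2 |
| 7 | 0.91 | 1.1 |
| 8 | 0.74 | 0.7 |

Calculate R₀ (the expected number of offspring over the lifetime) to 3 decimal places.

Survivorship from birth: l_x = s_2·s_3·…·s_x.
  l_2 = 0.82000
  l_3 = 0.70520
  l_4 = 0.61352
  l_5 = 0.42947
  l_6 = 0.30922
  l_7 = 0.28139
  l_8 = 0.20823
R₀ = Σ l_x mₓ:
  age 2: 0.82000 × 0.6 = 0.4920
  age 3: 0.70520 × 1.1 = 0.7757
  age 4: 0.61352 × 0.4 = 0.2454
  age 5: 0.42947 × 0.8 = 0.3436
  age 6: 0.30922 × 1.2 = 0.3711
  age 7: 0.28139 × 1.1 = 0.3095
  age 8: 0.20823 × 0.7 = 0.1458
R₀ = 0.4920 + 0.7757 + 0.2454 + 0.3436 + 0.3711 + 0.3095 + 0.1458 = 2.6831

2.683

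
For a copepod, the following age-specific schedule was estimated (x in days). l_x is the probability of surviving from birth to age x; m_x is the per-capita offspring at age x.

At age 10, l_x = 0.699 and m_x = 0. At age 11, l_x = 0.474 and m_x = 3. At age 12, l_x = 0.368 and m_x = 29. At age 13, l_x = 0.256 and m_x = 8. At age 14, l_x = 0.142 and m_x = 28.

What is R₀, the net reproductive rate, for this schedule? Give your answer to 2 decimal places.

R₀ = Σ l_x m_x:
  age 10: 0.699 × 0 = 0.0000
  age 11: 0.474 × 3 = 1.4220
  age 12: 0.368 × 29 = 10.6720
  age 13: 0.256 × 8 = 2.0480
  age 14: 0.142 × 28 = 3.9760
R₀ = 0.0000 + 1.4220 + 10.6720 + 2.0480 + 3.9760 = 18.1180

18.12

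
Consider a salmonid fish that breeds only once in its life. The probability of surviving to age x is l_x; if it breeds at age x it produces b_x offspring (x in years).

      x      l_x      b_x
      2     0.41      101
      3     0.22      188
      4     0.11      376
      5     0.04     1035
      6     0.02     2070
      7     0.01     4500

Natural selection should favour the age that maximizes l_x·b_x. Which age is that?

Expected offspring if breeding at age x = l_x × b_x:
  age 2: 0.41 × 101 = 41.410
  age 3: 0.22 × 188 = 41.360
  age 4: 0.11 × 376 = 41.360
  age 5: 0.04 × 1035 = 41.400
  age 6: 0.02 × 2070 = 41.400
  age 7: 0.01 × 4500 = 45.000
Maximum at age 7 (45.000).

7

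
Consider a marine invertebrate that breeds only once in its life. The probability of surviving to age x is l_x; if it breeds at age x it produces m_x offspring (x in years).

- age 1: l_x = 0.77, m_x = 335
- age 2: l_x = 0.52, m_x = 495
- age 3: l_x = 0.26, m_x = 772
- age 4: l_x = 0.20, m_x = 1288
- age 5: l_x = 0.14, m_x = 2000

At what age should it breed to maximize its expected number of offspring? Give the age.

Expected offspring if breeding at age x = l_x × m_x:
  age 1: 0.77 × 335 = 257.950
  age 2: 0.52 × 495 = 257.400
  age 3: 0.26 × 772 = 200.720
  age 4: 0.20 × 1288 = 257.600
  age 5: 0.14 × 2000 = 280.000
Maximum at age 5 (280.000).

5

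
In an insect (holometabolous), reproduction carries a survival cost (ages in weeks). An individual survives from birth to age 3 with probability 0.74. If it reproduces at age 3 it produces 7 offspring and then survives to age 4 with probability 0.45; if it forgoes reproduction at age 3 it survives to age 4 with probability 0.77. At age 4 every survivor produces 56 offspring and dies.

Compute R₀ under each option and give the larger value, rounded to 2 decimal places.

breed at age 3: R₀ = 0.74 × (7 + 0.45 × 56) = 0.74 × 32.2000 = 23.8280
delay to age 4: R₀ = 0.74 × (0.77 × 56) = 0.74 × 43.1200 = 31.9088
Higher: delay to age 4 (31.9088).

31.91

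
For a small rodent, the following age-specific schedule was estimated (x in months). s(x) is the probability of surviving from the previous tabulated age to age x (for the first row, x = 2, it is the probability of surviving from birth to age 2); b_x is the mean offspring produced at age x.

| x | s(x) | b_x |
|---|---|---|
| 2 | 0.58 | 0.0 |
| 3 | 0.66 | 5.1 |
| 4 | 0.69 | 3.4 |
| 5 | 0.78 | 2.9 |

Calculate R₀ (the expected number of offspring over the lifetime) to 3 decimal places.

Survivorship from birth: l_x = s_2·s_3·…·s_x.
  l_2 = 0.58000
  l_3 = 0.38280
  l_4 = 0.26413
  l_5 = 0.20602
R₀ = Σ l_x b_x:
  age 2: 0.58000 × 0.0 = 0.0000
  age 3: 0.38280 × 5.1 = 1.9523
  age 4: 0.26413 × 3.4 = 0.8980
  age 5: 0.20602 × 2.9 = 0.5975
R₀ = 0.0000 + 1.9523 + 0.8980 + 0.5975 = 3.4478

3.448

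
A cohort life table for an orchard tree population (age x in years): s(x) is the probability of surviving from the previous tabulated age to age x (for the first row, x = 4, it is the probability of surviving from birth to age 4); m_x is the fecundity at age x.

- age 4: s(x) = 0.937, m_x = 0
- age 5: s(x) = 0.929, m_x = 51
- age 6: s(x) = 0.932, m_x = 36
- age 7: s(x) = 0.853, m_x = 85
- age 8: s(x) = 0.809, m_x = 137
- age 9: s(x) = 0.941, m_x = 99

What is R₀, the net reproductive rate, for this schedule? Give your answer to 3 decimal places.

Survivorship from birth: l_x = s_4·s_5·…·s_x.
  l_4 = 0.93700
  l_5 = 0.87047
  l_6 = 0.81128
  l_7 = 0.69202
  l_8 = 0.55985
  l_9 = 0.52682
R₀ = Σ l_x m_x:
  age 4: 0.93700 × 0 = 0.0000
  age 5: 0.87047 × 51 = 44.3940
  age 6: 0.81128 × 36 = 29.2061
  age 7: 0.69202 × 85 = 58.8217
  age 8: 0.55985 × 137 = 76.6994
  age 9: 0.52682 × 99 = 52.1552
R₀ = 0.0000 + 44.3940 + 29.2061 + 58.8217 + 76.6994 + 52.1552 = 261.2764

261.276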